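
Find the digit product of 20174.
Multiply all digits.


2 × 0 × 1 × 7 × 4 = 0


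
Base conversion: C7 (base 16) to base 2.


C7 (base 16) = 199 (decimal)
199 (decimal) = 11000111 (base 2)


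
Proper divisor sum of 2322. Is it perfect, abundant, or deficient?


Proper divisors: 1, 2, 3, 6, 9, 18, 27, 43, 54, 86, 129, 258, 387, 774, 1161
Sum = 1 + 2 + 3 + 6 + 9 + 18 + 27 + 43 + 54 + 86 + 129 + 258 + 387 + 774 + 1161 = 2958
2958 > 2322 → abundant

s(2322) = 2958 (abundant)


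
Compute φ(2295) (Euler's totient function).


2295 = 3^3 × 5 × 17
Prime factors: 3, 5, 17
φ(2295) = 2295 × (1-1/3) × (1-1/5) × (1-1/17)
= 2295 × 2/3 × 4/5 × 16/17 = 1152

φ(2295) = 1152


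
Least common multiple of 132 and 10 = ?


GCD(132, 10) = 2
LCM = 132*10/2 = 1320/2 = 660

LCM = 660


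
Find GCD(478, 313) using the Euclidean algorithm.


478 = 1 * 313 + 165
313 = 1 * 165 + 148
165 = 1 * 148 + 17
148 = 8 * 17 + 12
17 = 1 * 12 + 5
12 = 2 * 5 + 2
5 = 2 * 2 + 1
2 = 2 * 1 + 0
GCD = 1


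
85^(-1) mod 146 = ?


Use the extended Euclidean algorithm on (146, 85); each row r = 146*s + 85*t:
r=146, s=1, t=0
r=85, s=0, t=1
q=1: r=61, s=1, t=-1   [146*(1) + 85*(-1) = 61]
q=1: r=24, s=-1, t=2   [146*(-1) + 85*(2) = 24]
q=2: r=13, s=3, t=-5   [146*(3) + 85*(-5) = 13]
q=1: r=11, s=-4, t=7   [146*(-4) + 85*(7) = 11]
q=1: r=2, s=7, t=-12   [146*(7) + 85*(-12) = 2]
q=5: r=1, s=-39, t=67   [146*(-39) + 85*(67) = 1]
q=2: r=0, s=85, t=-146   [146*(85) + 85*(-146) = 0]
GCD = 1 with t = 67, so 85*(67) ≡ 1 (mod 146)
Inverse = 67 mod 146 = 67
Check: 85 * 67 = 5695 ≡ 1 (mod 146)

85^(-1) ≡ 67 (mod 146)


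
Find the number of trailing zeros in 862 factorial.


floor(862/5) = 172
floor(862/25) = 34
floor(862/125) = 6
floor(862/625) = 1
Total = 213

213 trailing zeros


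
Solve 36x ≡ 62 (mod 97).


GCD(36, 97) = 1, unique solution
a^(-1) mod 97 = 62
x = 62 * 62 mod 97 = 61

x ≡ 61 (mod 97)


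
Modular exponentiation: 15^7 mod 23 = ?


15^1 mod 23 = 15
15^2 mod 23 = 18
15^3 mod 23 = 17
15^4 mod 23 = 2
15^5 mod 23 = 7
15^6 mod 23 = 13
15^7 mod 23 = 11


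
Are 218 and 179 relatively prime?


Euclidean algorithm:
218 = 1 * 179 + 39
179 = 4 * 39 + 23
39 = 1 * 23 + 16
23 = 1 * 16 + 7
16 = 2 * 7 + 2
7 = 3 * 2 + 1
2 = 2 * 1 + 0
GCD(218, 179) = 1

Yes, coprime (GCD = 1)


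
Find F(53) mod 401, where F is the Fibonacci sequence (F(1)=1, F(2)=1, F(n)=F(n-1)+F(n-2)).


F(k) mod 401 for k=1..53:
1, 1, 2, 3, 5, 8, 13, 21, 34, 55, 89, 144, 233, 377, 209, 185, 394, 178, 171, 349, 119, 67, 186, 253, 38, 291, 329, 219, 147, 366, 112, 77, 189, 266, 54, 320, 374, 293, 266, 158, 23, 181, 204, 385, 188, 172, 360, 131, 90, 221, 311, 131, 41
F(53) mod 401 = 41


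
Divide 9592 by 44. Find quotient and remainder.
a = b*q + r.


9592 = 44 * 218 + 0
Check: 9592 + 0 = 9592

q = 218, r = 0


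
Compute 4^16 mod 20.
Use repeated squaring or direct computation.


4^1 mod 20 = 4
4^2 mod 20 = 16
4^3 mod 20 = 4
4^4 mod 20 = 16
4^5 mod 20 = 4
4^6 mod 20 = 16
4^7 mod 20 = 4
4^8 mod 20 = 16
4^9 mod 20 = 4
4^10 mod 20 = 16
4^11 mod 20 = 4
4^12 mod 20 = 16
4^13 mod 20 = 4
4^14 mod 20 = 16
4^15 mod 20 = 4
4^16 mod 20 = 16


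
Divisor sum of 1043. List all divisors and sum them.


Divisors of 1043: 1, 7, 149, 1043
Sum = 1 + 7 + 149 + 1043 = 1200

σ(1043) = 1200


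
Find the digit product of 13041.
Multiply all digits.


1 × 3 × 0 × 4 × 1 = 0


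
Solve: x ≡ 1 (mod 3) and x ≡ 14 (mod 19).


M = 3*19 = 57
M1 = M/3 = 19, M2 = M/19 = 3
M1^(-1) mod 3 = 1, M2^(-1) mod 19 = 13
x = 1*19*1 + 14*3*13 = 565
565 mod 57 = 52
Check: 52 mod 3 = 1 ✓, 52 mod 19 = 14 ✓

x ≡ 52 (mod 57)


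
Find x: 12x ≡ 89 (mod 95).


GCD(12, 95) = 1, unique solution
a^(-1) mod 95 = 8
x = 8 * 89 mod 95 = 47

x ≡ 47 (mod 95)


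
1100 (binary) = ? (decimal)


1100 (base 2) = 12 (decimal)
12 (decimal) = 12 (base 10)


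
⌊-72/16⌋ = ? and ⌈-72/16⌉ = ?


-72/16 = -4.5000
floor = -5
ceil = -4

floor = -5, ceil = -4


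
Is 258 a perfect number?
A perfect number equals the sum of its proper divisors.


Proper divisors of 258: 1, 2, 3, 6, 43, 86, 129
Sum = 1 + 2 + 3 + 6 + 43 + 86 + 129 = 270

No, 258 is not perfect (270 ≠ 258)


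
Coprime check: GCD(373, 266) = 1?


Euclidean algorithm:
373 = 1 * 266 + 107
266 = 2 * 107 + 52
107 = 2 * 52 + 3
52 = 17 * 3 + 1
3 = 3 * 1 + 0
GCD(373, 266) = 1

Yes, coprime (GCD = 1)


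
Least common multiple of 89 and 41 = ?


GCD(89, 41) = 1
LCM = 89*41/1 = 3649/1 = 3649

LCM = 3649


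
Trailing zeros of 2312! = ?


floor(2312/5) = 462
floor(2312/25) = 92
floor(2312/125) = 18
floor(2312/625) = 3
Total = 575

575 trailing zeros


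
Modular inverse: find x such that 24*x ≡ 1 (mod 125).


Use the extended Euclidean algorithm on (125, 24); each row r = 125*s + 24*t:
r=125, s=1, t=0
r=24, s=0, t=1
q=5: r=5, s=1, t=-5   [125*(1) + 24*(-5) = 5]
q=4: r=4, s=-4, t=21   [125*(-4) + 24*(21) = 4]
q=1: r=1, s=5, t=-26   [125*(5) + 24*(-26) = 1]
q=4: r=0, s=-24, t=125   [125*(-24) + 24*(125) = 0]
GCD = 1 with t = -26, so 24*(-26) ≡ 1 (mod 125)
Inverse = -26 mod 125 = 99
Check: 24 * 99 = 2376 ≡ 1 (mod 125)

24^(-1) ≡ 99 (mod 125)


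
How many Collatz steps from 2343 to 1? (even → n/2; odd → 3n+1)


2343 → 7030 → 3515 → 10546 → 5273 → 15820 → 7910 → 3955 → 11866 → 5933 → 17800 → 8900 → 4450 → 2225 → 6676 → 3338 → 1669 → 5008 → 2504 → 1252 → 626 → 313 → 940 → 470 → 235 → 706 → 353 → 1060 → 530 → 265 → 796 → 398 → 199 → 598 → 299 → 898 → 449 → 1348 → 674 → 337 → 1012 → 506 → 253 → 760 → 380 → 190 → 95 → 286 → 143 → 430 → 215 → 646 → 323 → 970 → 485 → 1456 → 728 → 364 → 182 → 91 → 274 → 137 → 412 → 206 → 103 → 310 → 155 → 466 → 233 → 700 → 350 → 175 → 526 → 263 → 790 → 395 → 1186 → 593 → 1780 → 890 → 445 → 1336 → 668 → 334 → 167 → 502 → 251 → 754 → 377 → 1132 → 566 → 283 → 850 → 425 → 1276 → 638 → 319 → 958 → 479 → 1438 → 719 → 2158 → 1079 → 3238 → 1619 → 4858 → 2429 → 7288 → 3644 → 1822 → 911 → 2734 → 1367 → 4102 → 2051 → 6154 → 3077 → 9232 → 4616 → 2308 → 1154 → 577 → 1732 → 866 → 433 → 1300 → 650 → 325 → 976 → 488 → 244 → 122 → 61 → 184 → 92 → 46 → 23 → 70 → 35 → 106 → 53 → 160 → 80 → 40 → 20 → 10 → 5 → 16 → 8 → 4 → 2 → 1
Total steps = 151

151 steps


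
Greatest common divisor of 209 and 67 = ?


209 = 3 * 67 + 8
67 = 8 * 8 + 3
8 = 2 * 3 + 2
3 = 1 * 2 + 1
2 = 2 * 1 + 0
GCD = 1


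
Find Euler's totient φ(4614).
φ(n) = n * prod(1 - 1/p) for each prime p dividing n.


4614 = 2 × 3 × 769
Prime factors: 2, 3, 769
φ(4614) = 4614 × (1-1/2) × (1-1/3) × (1-1/769)
= 4614 × 1/2 × 2/3 × 768/769 = 1536

φ(4614) = 1536


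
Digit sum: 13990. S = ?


1 + 3 + 9 + 9 + 0 = 22


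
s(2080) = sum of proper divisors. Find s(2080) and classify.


Proper divisors: 1, 2, 4, 5, 8, 10, 13, 16, 20, 26, 32, 40, 52, 65, 80, 104, 130, 160, 208, 260, 416, 520, 1040
Sum = 1 + 2 + 4 + 5 + 8 + 10 + 13 + 16 + 20 + 26 + 32 + 40 + 52 + 65 + 80 + 104 + 130 + 160 + 208 + 260 + 416 + 520 + 1040 = 3212
3212 > 2080 → abundant

s(2080) = 3212 (abundant)


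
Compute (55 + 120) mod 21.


55 + 120 = 175
175 mod 21 = 7


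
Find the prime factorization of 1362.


1362 / 2 = 681
681 / 3 = 227
227 / 227 = 1
1362 = 2 × 3 × 227


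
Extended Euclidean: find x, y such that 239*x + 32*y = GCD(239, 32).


Tabular extended Euclidean (each row: r = 239*s + 32*t):
r=239, s=1, t=0
r=32, s=0, t=1
q=7: r=15, s=1, t=-7   [239*(1) + 32*(-7) = 15]
q=2: r=2, s=-2, t=15   [239*(-2) + 32*(15) = 2]
q=7: r=1, s=15, t=-112   [239*(15) + 32*(-112) = 1]
q=2: r=0, s=-32, t=239   [239*(-32) + 32*(239) = 0]
GCD = 1; from the row with r=1: x=15, y=-112
Check: 239*(15) + 32*(-112) = 3585 - 3584 = 1

GCD = 1, x = 15, y = -112


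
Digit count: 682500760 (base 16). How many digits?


682500760 in base 16 = 28AE2298
Number of digits = 8

8 digits (base 16)


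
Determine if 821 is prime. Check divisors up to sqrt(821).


Check divisors up to sqrt(821) = 28.6531
No divisors found.
821 is prime.

Yes, 821 is prime


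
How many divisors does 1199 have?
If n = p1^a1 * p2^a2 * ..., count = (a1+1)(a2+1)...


1199 = 11^1 × 109^1
d(1199) = (1+1) × (1+1) = 4

4 divisors


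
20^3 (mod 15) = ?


20^1 mod 15 = 5
20^2 mod 15 = 10
20^3 mod 15 = 5


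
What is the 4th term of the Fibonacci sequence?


Sequence: 1, 1, 2, 3
F(4) = 3


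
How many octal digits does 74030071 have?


74030071 in base 8 = 432315767
Number of digits = 9

9 digits (base 8)


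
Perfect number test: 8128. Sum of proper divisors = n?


Proper divisors of 8128: 1, 2, 4, 8, 16, 32, 64, 127, 254, 508, 1016, 2032, 4064
Sum = 1 + 2 + 4 + 8 + 16 + 32 + 64 + 127 + 254 + 508 + 1016 + 2032 + 4064 = 8128

Yes, 8128 is perfect (8128 = 8128)


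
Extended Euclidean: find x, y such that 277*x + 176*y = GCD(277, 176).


Tabular extended Euclidean (each row: r = 277*s + 176*t):
r=277, s=1, t=0
r=176, s=0, t=1
q=1: r=101, s=1, t=-1   [277*(1) + 176*(-1) = 101]
q=1: r=75, s=-1, t=2   [277*(-1) + 176*(2) = 75]
q=1: r=26, s=2, t=-3   [277*(2) + 176*(-3) = 26]
q=2: r=23, s=-5, t=8   [277*(-5) + 176*(8) = 23]
q=1: r=3, s=7, t=-11   [277*(7) + 176*(-11) = 3]
q=7: r=2, s=-54, t=85   [277*(-54) + 176*(85) = 2]
q=1: r=1, s=61, t=-96   [277*(61) + 176*(-96) = 1]
q=2: r=0, s=-176, t=277   [277*(-176) + 176*(277) = 0]
GCD = 1; from the row with r=1: x=61, y=-96
Check: 277*(61) + 176*(-96) = 16897 - 16896 = 1

GCD = 1, x = 61, y = -96


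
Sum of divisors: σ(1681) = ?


Divisors of 1681: 1, 41, 1681
Sum = 1 + 41 + 1681 = 1723

σ(1681) = 1723


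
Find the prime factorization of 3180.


3180 / 2 = 1590
1590 / 2 = 795
795 / 3 = 265
265 / 5 = 53
53 / 53 = 1
3180 = 2^2 × 3 × 5 × 53


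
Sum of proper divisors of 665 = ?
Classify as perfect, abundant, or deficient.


Proper divisors: 1, 5, 7, 19, 35, 95, 133
Sum = 1 + 5 + 7 + 19 + 35 + 95 + 133 = 295
295 < 665 → deficient

s(665) = 295 (deficient)


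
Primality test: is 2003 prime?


Check divisors up to sqrt(2003) = 44.7549
No divisors found.
2003 is prime.

Yes, 2003 is prime


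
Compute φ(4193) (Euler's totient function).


4193 = 7 × 599
Prime factors: 7, 599
φ(4193) = 4193 × (1-1/7) × (1-1/599)
= 4193 × 6/7 × 598/599 = 3588

φ(4193) = 3588


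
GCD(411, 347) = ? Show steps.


411 = 1 * 347 + 64
347 = 5 * 64 + 27
64 = 2 * 27 + 10
27 = 2 * 10 + 7
10 = 1 * 7 + 3
7 = 2 * 3 + 1
3 = 3 * 1 + 0
GCD = 1


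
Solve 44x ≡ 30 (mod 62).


GCD(44, 62) = 2 divides 30
Divide: 22x ≡ 15 (mod 31)
x ≡ 19 (mod 31)


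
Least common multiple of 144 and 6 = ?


GCD(144, 6) = 6
LCM = 144*6/6 = 864/6 = 144

LCM = 144


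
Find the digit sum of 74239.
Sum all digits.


7 + 4 + 2 + 3 + 9 = 25


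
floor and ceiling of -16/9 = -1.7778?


-16/9 = -1.7778
floor = -2
ceil = -1

floor = -2, ceil = -1


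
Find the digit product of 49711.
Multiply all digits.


4 × 9 × 7 × 1 × 1 = 252


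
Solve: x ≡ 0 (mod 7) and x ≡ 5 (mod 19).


M = 7*19 = 133
M1 = M/7 = 19, M2 = M/19 = 7
M1^(-1) mod 7 = 3, M2^(-1) mod 19 = 11
x = 0*19*3 + 5*7*11 = 385
385 mod 133 = 119
Check: 119 mod 7 = 0 ✓, 119 mod 19 = 5 ✓

x ≡ 119 (mod 133)


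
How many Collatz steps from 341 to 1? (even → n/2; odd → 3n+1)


341 → 1024 → 512 → 256 → 128 → 64 → 32 → 16 → 8 → 4 → 2 → 1
Total steps = 11

11 steps


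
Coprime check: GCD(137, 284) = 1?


Euclidean algorithm:
284 = 2 * 137 + 10
137 = 13 * 10 + 7
10 = 1 * 7 + 3
7 = 2 * 3 + 1
3 = 3 * 1 + 0
GCD(137, 284) = 1

Yes, coprime (GCD = 1)


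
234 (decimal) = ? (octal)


234 (base 10) = 234 (decimal)
234 (decimal) = 352 (base 8)


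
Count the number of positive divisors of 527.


527 = 17^1 × 31^1
d(527) = (1+1) × (1+1) = 4

4 divisors


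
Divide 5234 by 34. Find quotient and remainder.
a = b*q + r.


5234 = 34 * 153 + 32
Check: 5202 + 32 = 5234

q = 153, r = 32


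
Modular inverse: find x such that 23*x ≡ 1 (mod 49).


Use the extended Euclidean algorithm on (49, 23); each row r = 49*s + 23*t:
r=49, s=1, t=0
r=23, s=0, t=1
q=2: r=3, s=1, t=-2   [49*(1) + 23*(-2) = 3]
q=7: r=2, s=-7, t=15   [49*(-7) + 23*(15) = 2]
q=1: r=1, s=8, t=-17   [49*(8) + 23*(-17) = 1]
q=2: r=0, s=-23, t=49   [49*(-23) + 23*(49) = 0]
GCD = 1 with t = -17, so 23*(-17) ≡ 1 (mod 49)
Inverse = -17 mod 49 = 32
Check: 23 * 32 = 736 ≡ 1 (mod 49)

23^(-1) ≡ 32 (mod 49)


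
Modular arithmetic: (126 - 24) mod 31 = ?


126 - 24 = 102
102 mod 31 = 9


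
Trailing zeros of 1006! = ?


floor(1006/5) = 201
floor(1006/25) = 40
floor(1006/125) = 8
floor(1006/625) = 1
Total = 250

250 trailing zeros


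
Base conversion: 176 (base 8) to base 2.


176 (base 8) = 126 (decimal)
126 (decimal) = 1111110 (base 2)


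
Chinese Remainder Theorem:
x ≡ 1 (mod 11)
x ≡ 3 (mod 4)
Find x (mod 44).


M = 11*4 = 44
M1 = M/11 = 4, M2 = M/4 = 11
M1^(-1) mod 11 = 3, M2^(-1) mod 4 = 3
x = 1*4*3 + 3*11*3 = 111
111 mod 44 = 23
Check: 23 mod 11 = 1 ✓, 23 mod 4 = 3 ✓

x ≡ 23 (mod 44)


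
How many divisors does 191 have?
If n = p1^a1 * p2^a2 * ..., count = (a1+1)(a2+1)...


191 = 191^1
d(191) = (1+1) = 2

2 divisors


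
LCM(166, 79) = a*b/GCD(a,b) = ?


GCD(166, 79) = 1
LCM = 166*79/1 = 13114/1 = 13114

LCM = 13114


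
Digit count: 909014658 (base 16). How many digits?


909014658 in base 16 = 362E7682
Number of digits = 8

8 digits (base 16)


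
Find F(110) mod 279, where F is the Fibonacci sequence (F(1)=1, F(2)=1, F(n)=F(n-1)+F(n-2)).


F(k) mod 279 for k=1..110:
1, 1, 2, 3, 5, 8, 13, 21, 34, 55, 89, 144, 233, 98, 52, 150, 202, 73, 275, 69, 65, 134, 199, 54, 253, 28, 2, 30, 32, 62, 94, 156, 250, 127, 98, 225, 44, 269, 34, 24, 58, 82, 140, 222, 83, 26, 109, 135, 244, 100, 65, 165, 230, 116, 67, 183, 250, 154, 125, 0, 125, 125, 250, 96, 67, 163, 230, 114, 65, 179, 244, 144, 109, 253, 83, 57, 140, 197, 58, 255, 34, 10, 44, 54, 98, 152, 250, 123, 94, 217, 32, 249, 2, 251, 253, 225, 199, 145, 65, 210, 275, 206, 202, 129, 52, 181, 233, 135, 89, 224
F(110) mod 279 = 224


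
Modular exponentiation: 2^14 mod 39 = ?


2^1 mod 39 = 2
2^2 mod 39 = 4
2^3 mod 39 = 8
2^4 mod 39 = 16
2^5 mod 39 = 32
2^6 mod 39 = 25
2^7 mod 39 = 11
2^8 mod 39 = 22
2^9 mod 39 = 5
2^10 mod 39 = 10
2^11 mod 39 = 20
2^12 mod 39 = 1
2^13 mod 39 = 2
2^14 mod 39 = 4


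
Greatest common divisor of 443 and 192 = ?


443 = 2 * 192 + 59
192 = 3 * 59 + 15
59 = 3 * 15 + 14
15 = 1 * 14 + 1
14 = 14 * 1 + 0
GCD = 1


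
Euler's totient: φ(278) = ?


278 = 2 × 139
Prime factors: 2, 139
φ(278) = 278 × (1-1/2) × (1-1/139)
= 278 × 1/2 × 138/139 = 138

φ(278) = 138


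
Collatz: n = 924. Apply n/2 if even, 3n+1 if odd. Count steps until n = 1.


924 → 462 → 231 → 694 → 347 → 1042 → 521 → 1564 → 782 → 391 → 1174 → 587 → 1762 → 881 → 2644 → 1322 → 661 → 1984 → 992 → 496 → 248 → 124 → 62 → 31 → 94 → 47 → 142 → 71 → 214 → 107 → 322 → 161 → 484 → 242 → 121 → 364 → 182 → 91 → 274 → 137 → 412 → 206 → 103 → 310 → 155 → 466 → 233 → 700 → 350 → 175 → 526 → 263 → 790 → 395 → 1186 → 593 → 1780 → 890 → 445 → 1336 → 668 → 334 → 167 → 502 → 251 → 754 → 377 → 1132 → 566 → 283 → 850 → 425 → 1276 → 638 → 319 → 958 → 479 → 1438 → 719 → 2158 → 1079 → 3238 → 1619 → 4858 → 2429 → 7288 → 3644 → 1822 → 911 → 2734 → 1367 → 4102 → 2051 → 6154 → 3077 → 9232 → 4616 → 2308 → 1154 → 577 → 1732 → 866 → 433 → 1300 → 650 → 325 → 976 → 488 → 244 → 122 → 61 → 184 → 92 → 46 → 23 → 70 → 35 → 106 → 53 → 160 → 80 → 40 → 20 → 10 → 5 → 16 → 8 → 4 → 2 → 1
Total steps = 129

129 steps


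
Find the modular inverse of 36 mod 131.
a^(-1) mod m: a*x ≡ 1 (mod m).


Use the extended Euclidean algorithm on (131, 36); each row r = 131*s + 36*t:
r=131, s=1, t=0
r=36, s=0, t=1
q=3: r=23, s=1, t=-3   [131*(1) + 36*(-3) = 23]
q=1: r=13, s=-1, t=4   [131*(-1) + 36*(4) = 13]
q=1: r=10, s=2, t=-7   [131*(2) + 36*(-7) = 10]
q=1: r=3, s=-3, t=11   [131*(-3) + 36*(11) = 3]
q=3: r=1, s=11, t=-40   [131*(11) + 36*(-40) = 1]
q=3: r=0, s=-36, t=131   [131*(-36) + 36*(131) = 0]
GCD = 1 with t = -40, so 36*(-40) ≡ 1 (mod 131)
Inverse = -40 mod 131 = 91
Check: 36 * 91 = 3276 ≡ 1 (mod 131)

36^(-1) ≡ 91 (mod 131)


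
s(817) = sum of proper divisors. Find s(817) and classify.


Proper divisors: 1, 19, 43
Sum = 1 + 19 + 43 = 63
63 < 817 → deficient

s(817) = 63 (deficient)


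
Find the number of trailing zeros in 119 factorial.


floor(119/5) = 23
floor(119/25) = 4
Total = 27

27 trailing zeros


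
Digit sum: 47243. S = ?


4 + 7 + 2 + 4 + 3 = 20


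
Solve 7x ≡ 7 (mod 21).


GCD(7, 21) = 7 divides 7
Divide: 1x ≡ 1 (mod 3)
x ≡ 1 (mod 3)


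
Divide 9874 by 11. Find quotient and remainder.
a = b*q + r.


9874 = 11 * 897 + 7
Check: 9867 + 7 = 9874

q = 897, r = 7


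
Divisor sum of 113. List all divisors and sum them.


Divisors of 113: 1, 113
Sum = 1 + 113 = 114

σ(113) = 114


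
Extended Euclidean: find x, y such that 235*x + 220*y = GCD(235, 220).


Tabular extended Euclidean (each row: r = 235*s + 220*t):
r=235, s=1, t=0
r=220, s=0, t=1
q=1: r=15, s=1, t=-1   [235*(1) + 220*(-1) = 15]
q=14: r=10, s=-14, t=15   [235*(-14) + 220*(15) = 10]
q=1: r=5, s=15, t=-16   [235*(15) + 220*(-16) = 5]
q=2: r=0, s=-44, t=47   [235*(-44) + 220*(47) = 0]
GCD = 5; from the row with r=5: x=15, y=-16
Check: 235*(15) + 220*(-16) = 3525 - 3520 = 5

GCD = 5, x = 15, y = -16


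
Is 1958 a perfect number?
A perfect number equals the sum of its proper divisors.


Proper divisors of 1958: 1, 2, 11, 22, 89, 178, 979
Sum = 1 + 2 + 11 + 22 + 89 + 178 + 979 = 1282

No, 1958 is not perfect (1282 ≠ 1958)


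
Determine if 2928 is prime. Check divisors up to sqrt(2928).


2928 / 2 = 1464 (exact division)
2928 is NOT prime.

No, 2928 is not prime


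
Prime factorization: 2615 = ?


2615 / 5 = 523
523 / 523 = 1
2615 = 5 × 523


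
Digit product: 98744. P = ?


9 × 8 × 7 × 4 × 4 = 8064


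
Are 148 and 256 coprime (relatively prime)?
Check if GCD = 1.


Euclidean algorithm:
256 = 1 * 148 + 108
148 = 1 * 108 + 40
108 = 2 * 40 + 28
40 = 1 * 28 + 12
28 = 2 * 12 + 4
12 = 3 * 4 + 0
GCD(148, 256) = 4

No, not coprime (GCD = 4)


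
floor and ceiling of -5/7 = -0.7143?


-5/7 = -0.7143
floor = -1
ceil = 0

floor = -1, ceil = 0


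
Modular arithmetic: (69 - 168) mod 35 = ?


69 - 168 = -99
-99 mod 35 = 6


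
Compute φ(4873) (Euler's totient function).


4873 = 11 × 443
Prime factors: 11, 443
φ(4873) = 4873 × (1-1/11) × (1-1/443)
= 4873 × 10/11 × 442/443 = 4420

φ(4873) = 4420


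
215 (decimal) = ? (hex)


215 (base 10) = 215 (decimal)
215 (decimal) = D7 (base 16)


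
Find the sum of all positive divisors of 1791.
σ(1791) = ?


Divisors of 1791: 1, 3, 9, 199, 597, 1791
Sum = 1 + 3 + 9 + 199 + 597 + 1791 = 2600

σ(1791) = 2600


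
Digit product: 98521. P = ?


9 × 8 × 5 × 2 × 1 = 720


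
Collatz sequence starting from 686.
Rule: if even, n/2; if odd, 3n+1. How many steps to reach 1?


686 → 343 → 1030 → 515 → 1546 → 773 → 2320 → 1160 → 580 → 290 → 145 → 436 → 218 → 109 → 328 → 164 → 82 → 41 → 124 → 62 → 31 → 94 → 47 → 142 → 71 → 214 → 107 → 322 → 161 → 484 → 242 → 121 → 364 → 182 → 91 → 274 → 137 → 412 → 206 → 103 → 310 → 155 → 466 → 233 → 700 → 350 → 175 → 526 → 263 → 790 → 395 → 1186 → 593 → 1780 → 890 → 445 → 1336 → 668 → 334 → 167 → 502 → 251 → 754 → 377 → 1132 → 566 → 283 → 850 → 425 → 1276 → 638 → 319 → 958 → 479 → 1438 → 719 → 2158 → 1079 → 3238 → 1619 → 4858 → 2429 → 7288 → 3644 → 1822 → 911 → 2734 → 1367 → 4102 → 2051 → 6154 → 3077 → 9232 → 4616 → 2308 → 1154 → 577 → 1732 → 866 → 433 → 1300 → 650 → 325 → 976 → 488 → 244 → 122 → 61 → 184 → 92 → 46 → 23 → 70 → 35 → 106 → 53 → 160 → 80 → 40 → 20 → 10 → 5 → 16 → 8 → 4 → 2 → 1
Total steps = 126

126 steps


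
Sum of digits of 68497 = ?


6 + 8 + 4 + 9 + 7 = 34


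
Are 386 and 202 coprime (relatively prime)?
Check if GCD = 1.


Euclidean algorithm:
386 = 1 * 202 + 184
202 = 1 * 184 + 18
184 = 10 * 18 + 4
18 = 4 * 4 + 2
4 = 2 * 2 + 0
GCD(386, 202) = 2

No, not coprime (GCD = 2)


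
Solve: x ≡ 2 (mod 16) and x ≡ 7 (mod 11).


M = 16*11 = 176
M1 = M/16 = 11, M2 = M/11 = 16
M1^(-1) mod 16 = 3, M2^(-1) mod 11 = 9
x = 2*11*3 + 7*16*9 = 1074
1074 mod 176 = 18
Check: 18 mod 16 = 2 ✓, 18 mod 11 = 7 ✓

x ≡ 18 (mod 176)


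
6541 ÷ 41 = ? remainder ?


6541 = 41 * 159 + 22
Check: 6519 + 22 = 6541

q = 159, r = 22


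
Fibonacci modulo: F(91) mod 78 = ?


F(k) mod 78 for k=1..91:
1, 1, 2, 3, 5, 8, 13, 21, 34, 55, 11, 66, 77, 65, 64, 51, 37, 10, 47, 57, 26, 5, 31, 36, 67, 25, 14, 39, 53, 14, 67, 3, 70, 73, 65, 60, 47, 29, 76, 27, 25, 52, 77, 51, 50, 23, 73, 18, 13, 31, 44, 75, 41, 38, 1, 39, 40, 1, 41, 42, 5, 47, 52, 21, 73, 16, 11, 27, 38, 65, 25, 12, 37, 49, 8, 57, 65, 44, 31, 75, 28, 25, 53, 0, 53, 53, 28, 3, 31, 34, 65
F(91) mod 78 = 65


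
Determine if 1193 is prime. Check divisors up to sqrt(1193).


Check divisors up to sqrt(1193) = 34.5398
No divisors found.
1193 is prime.

Yes, 1193 is prime


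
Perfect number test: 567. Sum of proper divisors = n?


Proper divisors of 567: 1, 3, 7, 9, 21, 27, 63, 81, 189
Sum = 1 + 3 + 7 + 9 + 21 + 27 + 63 + 81 + 189 = 401

No, 567 is not perfect (401 ≠ 567)


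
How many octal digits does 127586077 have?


127586077 in base 8 = 746547435
Number of digits = 9

9 digits (base 8)


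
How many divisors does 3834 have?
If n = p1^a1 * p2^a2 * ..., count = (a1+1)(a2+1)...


3834 = 2^1 × 3^3 × 71^1
d(3834) = (1+1) × (3+1) × (1+1) = 16

16 divisors


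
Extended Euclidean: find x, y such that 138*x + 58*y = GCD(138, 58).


Tabular extended Euclidean (each row: r = 138*s + 58*t):
r=138, s=1, t=0
r=58, s=0, t=1
q=2: r=22, s=1, t=-2   [138*(1) + 58*(-2) = 22]
q=2: r=14, s=-2, t=5   [138*(-2) + 58*(5) = 14]
q=1: r=8, s=3, t=-7   [138*(3) + 58*(-7) = 8]
q=1: r=6, s=-5, t=12   [138*(-5) + 58*(12) = 6]
q=1: r=2, s=8, t=-19   [138*(8) + 58*(-19) = 2]
q=3: r=0, s=-29, t=69   [138*(-29) + 58*(69) = 0]
GCD = 2; from the row with r=2: x=8, y=-19
Check: 138*(8) + 58*(-19) = 1104 - 1102 = 2

GCD = 2, x = 8, y = -19


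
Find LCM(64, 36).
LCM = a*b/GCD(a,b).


GCD(64, 36) = 4
LCM = 64*36/4 = 2304/4 = 576

LCM = 576


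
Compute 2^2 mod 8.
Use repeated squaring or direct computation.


2^1 mod 8 = 2
2^2 mod 8 = 4


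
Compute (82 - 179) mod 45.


82 - 179 = -97
-97 mod 45 = 38


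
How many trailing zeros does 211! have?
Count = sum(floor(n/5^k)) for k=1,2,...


floor(211/5) = 42
floor(211/25) = 8
floor(211/125) = 1
Total = 51

51 trailing zeros


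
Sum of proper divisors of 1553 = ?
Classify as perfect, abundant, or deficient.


Proper divisors: 1
Sum = 1 = 1
1 < 1553 → deficient

s(1553) = 1 (deficient)


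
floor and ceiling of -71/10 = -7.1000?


-71/10 = -7.1000
floor = -8
ceil = -7

floor = -8, ceil = -7


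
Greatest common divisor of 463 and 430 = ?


463 = 1 * 430 + 33
430 = 13 * 33 + 1
33 = 33 * 1 + 0
GCD = 1


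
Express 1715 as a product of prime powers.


1715 / 5 = 343
343 / 7 = 49
49 / 7 = 7
7 / 7 = 1
1715 = 5 × 7^3


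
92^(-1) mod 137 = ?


Use the extended Euclidean algorithm on (137, 92); each row r = 137*s + 92*t:
r=137, s=1, t=0
r=92, s=0, t=1
q=1: r=45, s=1, t=-1   [137*(1) + 92*(-1) = 45]
q=2: r=2, s=-2, t=3   [137*(-2) + 92*(3) = 2]
q=22: r=1, s=45, t=-67   [137*(45) + 92*(-67) = 1]
q=2: r=0, s=-92, t=137   [137*(-92) + 92*(137) = 0]
GCD = 1 with t = -67, so 92*(-67) ≡ 1 (mod 137)
Inverse = -67 mod 137 = 70
Check: 92 * 70 = 6440 ≡ 1 (mod 137)

92^(-1) ≡ 70 (mod 137)


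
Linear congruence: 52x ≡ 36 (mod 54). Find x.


GCD(52, 54) = 2 divides 36
Divide: 26x ≡ 18 (mod 27)
x ≡ 9 (mod 27)


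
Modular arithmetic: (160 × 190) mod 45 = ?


160 × 190 = 30400
30400 mod 45 = 25


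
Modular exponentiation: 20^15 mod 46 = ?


20^1 mod 46 = 20
20^2 mod 46 = 32
20^3 mod 46 = 42
20^4 mod 46 = 12
20^5 mod 46 = 10
20^6 mod 46 = 16
20^7 mod 46 = 44
20^8 mod 46 = 6
20^9 mod 46 = 28
20^10 mod 46 = 8
20^11 mod 46 = 22
20^12 mod 46 = 26
20^13 mod 46 = 14
20^14 mod 46 = 4
20^15 mod 46 = 34


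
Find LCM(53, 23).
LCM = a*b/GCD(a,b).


GCD(53, 23) = 1
LCM = 53*23/1 = 1219/1 = 1219

LCM = 1219


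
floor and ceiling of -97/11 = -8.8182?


-97/11 = -8.8182
floor = -9
ceil = -8

floor = -9, ceil = -8


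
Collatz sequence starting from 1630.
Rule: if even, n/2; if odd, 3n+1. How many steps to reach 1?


1630 → 815 → 2446 → 1223 → 3670 → 1835 → 5506 → 2753 → 8260 → 4130 → 2065 → 6196 → 3098 → 1549 → 4648 → 2324 → 1162 → 581 → 1744 → 872 → 436 → 218 → 109 → 328 → 164 → 82 → 41 → 124 → 62 → 31 → 94 → 47 → 142 → 71 → 214 → 107 → 322 → 161 → 484 → 242 → 121 → 364 → 182 → 91 → 274 → 137 → 412 → 206 → 103 → 310 → 155 → 466 → 233 → 700 → 350 → 175 → 526 → 263 → 790 → 395 → 1186 → 593 → 1780 → 890 → 445 → 1336 → 668 → 334 → 167 → 502 → 251 → 754 → 377 → 1132 → 566 → 283 → 850 → 425 → 1276 → 638 → 319 → 958 → 479 → 1438 → 719 → 2158 → 1079 → 3238 → 1619 → 4858 → 2429 → 7288 → 3644 → 1822 → 911 → 2734 → 1367 → 4102 → 2051 → 6154 → 3077 → 9232 → 4616 → 2308 → 1154 → 577 → 1732 → 866 → 433 → 1300 → 650 → 325 → 976 → 488 → 244 → 122 → 61 → 184 → 92 → 46 → 23 → 70 → 35 → 106 → 53 → 160 → 80 → 40 → 20 → 10 → 5 → 16 → 8 → 4 → 2 → 1
Total steps = 135

135 steps


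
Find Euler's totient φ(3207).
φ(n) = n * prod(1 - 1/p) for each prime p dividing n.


3207 = 3 × 1069
Prime factors: 3, 1069
φ(3207) = 3207 × (1-1/3) × (1-1/1069)
= 3207 × 2/3 × 1068/1069 = 2136

φ(3207) = 2136


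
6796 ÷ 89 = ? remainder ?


6796 = 89 * 76 + 32
Check: 6764 + 32 = 6796

q = 76, r = 32


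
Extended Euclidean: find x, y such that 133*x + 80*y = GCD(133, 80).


Tabular extended Euclidean (each row: r = 133*s + 80*t):
r=133, s=1, t=0
r=80, s=0, t=1
q=1: r=53, s=1, t=-1   [133*(1) + 80*(-1) = 53]
q=1: r=27, s=-1, t=2   [133*(-1) + 80*(2) = 27]
q=1: r=26, s=2, t=-3   [133*(2) + 80*(-3) = 26]
q=1: r=1, s=-3, t=5   [133*(-3) + 80*(5) = 1]
q=26: r=0, s=80, t=-133   [133*(80) + 80*(-133) = 0]
GCD = 1; from the row with r=1: x=-3, y=5
Check: 133*(-3) + 80*(5) = -399 + 400 = 1

GCD = 1, x = -3, y = 5


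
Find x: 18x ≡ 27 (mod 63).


GCD(18, 63) = 9 divides 27
Divide: 2x ≡ 3 (mod 7)
x ≡ 5 (mod 7)


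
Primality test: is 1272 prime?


1272 / 2 = 636 (exact division)
1272 is NOT prime.

No, 1272 is not prime


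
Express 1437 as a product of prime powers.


1437 / 3 = 479
479 / 479 = 1
1437 = 3 × 479


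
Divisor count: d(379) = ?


379 = 379^1
d(379) = (1+1) = 2

2 divisors


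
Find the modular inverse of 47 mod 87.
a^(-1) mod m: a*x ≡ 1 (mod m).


Use the extended Euclidean algorithm on (87, 47); each row r = 87*s + 47*t:
r=87, s=1, t=0
r=47, s=0, t=1
q=1: r=40, s=1, t=-1   [87*(1) + 47*(-1) = 40]
q=1: r=7, s=-1, t=2   [87*(-1) + 47*(2) = 7]
q=5: r=5, s=6, t=-11   [87*(6) + 47*(-11) = 5]
q=1: r=2, s=-7, t=13   [87*(-7) + 47*(13) = 2]
q=2: r=1, s=20, t=-37   [87*(20) + 47*(-37) = 1]
q=2: r=0, s=-47, t=87   [87*(-47) + 47*(87) = 0]
GCD = 1 with t = -37, so 47*(-37) ≡ 1 (mod 87)
Inverse = -37 mod 87 = 50
Check: 47 * 50 = 2350 ≡ 1 (mod 87)

47^(-1) ≡ 50 (mod 87)


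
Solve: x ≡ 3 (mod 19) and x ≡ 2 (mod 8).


M = 19*8 = 152
M1 = M/19 = 8, M2 = M/8 = 19
M1^(-1) mod 19 = 12, M2^(-1) mod 8 = 3
x = 3*8*12 + 2*19*3 = 402
402 mod 152 = 98
Check: 98 mod 19 = 3 ✓, 98 mod 8 = 2 ✓

x ≡ 98 (mod 152)


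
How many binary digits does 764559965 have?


764559965 in base 2 = 101101100100100100001001011101
Number of digits = 30

30 digits (base 2)


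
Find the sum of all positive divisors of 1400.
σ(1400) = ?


Divisors of 1400: 1, 2, 4, 5, 7, 8, 10, 14, 20, 25, 28, 35, 40, 50, 56, 70, 100, 140, 175, 200, 280, 350, 700, 1400
Sum = 1 + 2 + 4 + 5 + 7 + 8 + 10 + 14 + 20 + 25 + 28 + 35 + 40 + 50 + 56 + 70 + 100 + 140 + 175 + 200 + 280 + 350 + 700 + 1400 = 3720

σ(1400) = 3720


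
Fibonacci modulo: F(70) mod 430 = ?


F(k) mod 430 for k=1..70:
1, 1, 2, 3, 5, 8, 13, 21, 34, 55, 89, 144, 233, 377, 180, 127, 307, 4, 311, 315, 196, 81, 277, 358, 205, 133, 338, 41, 379, 420, 369, 359, 298, 227, 95, 322, 417, 309, 296, 175, 41, 216, 257, 43, 300, 343, 213, 126, 339, 35, 374, 409, 353, 332, 255, 157, 412, 139, 121, 260, 381, 211, 162, 373, 105, 48, 153, 201, 354, 125
F(70) mod 430 = 125


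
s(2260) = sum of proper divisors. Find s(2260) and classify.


Proper divisors: 1, 2, 4, 5, 10, 20, 113, 226, 452, 565, 1130
Sum = 1 + 2 + 4 + 5 + 10 + 20 + 113 + 226 + 452 + 565 + 1130 = 2528
2528 > 2260 → abundant

s(2260) = 2528 (abundant)


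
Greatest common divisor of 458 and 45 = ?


458 = 10 * 45 + 8
45 = 5 * 8 + 5
8 = 1 * 5 + 3
5 = 1 * 3 + 2
3 = 1 * 2 + 1
2 = 2 * 1 + 0
GCD = 1


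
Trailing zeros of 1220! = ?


floor(1220/5) = 244
floor(1220/25) = 48
floor(1220/125) = 9
floor(1220/625) = 1
Total = 302

302 trailing zeros


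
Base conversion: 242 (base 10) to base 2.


242 (base 10) = 242 (decimal)
242 (decimal) = 11110010 (base 2)


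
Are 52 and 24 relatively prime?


Euclidean algorithm:
52 = 2 * 24 + 4
24 = 6 * 4 + 0
GCD(52, 24) = 4

No, not coprime (GCD = 4)


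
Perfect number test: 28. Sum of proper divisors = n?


Proper divisors of 28: 1, 2, 4, 7, 14
Sum = 1 + 2 + 4 + 7 + 14 = 28

Yes, 28 is perfect (28 = 28)


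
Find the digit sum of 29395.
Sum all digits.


2 + 9 + 3 + 9 + 5 = 28


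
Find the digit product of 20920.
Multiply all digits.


2 × 0 × 9 × 2 × 0 = 0


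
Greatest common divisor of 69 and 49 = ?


69 = 1 * 49 + 20
49 = 2 * 20 + 9
20 = 2 * 9 + 2
9 = 4 * 2 + 1
2 = 2 * 1 + 0
GCD = 1


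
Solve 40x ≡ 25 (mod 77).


GCD(40, 77) = 1, unique solution
a^(-1) mod 77 = 52
x = 52 * 25 mod 77 = 68

x ≡ 68 (mod 77)


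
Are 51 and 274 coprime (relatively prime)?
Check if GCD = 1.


Euclidean algorithm:
274 = 5 * 51 + 19
51 = 2 * 19 + 13
19 = 1 * 13 + 6
13 = 2 * 6 + 1
6 = 6 * 1 + 0
GCD(51, 274) = 1

Yes, coprime (GCD = 1)


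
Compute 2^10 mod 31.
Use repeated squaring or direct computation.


2^1 mod 31 = 2
2^2 mod 31 = 4
2^3 mod 31 = 8
2^4 mod 31 = 16
2^5 mod 31 = 1
2^6 mod 31 = 2
2^7 mod 31 = 4
2^8 mod 31 = 8
2^9 mod 31 = 16
2^10 mod 31 = 1


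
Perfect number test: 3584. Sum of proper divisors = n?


Proper divisors of 3584: 1, 2, 4, 7, 8, 14, 16, 28, 32, 56, 64, 112, 128, 224, 256, 448, 512, 896, 1792
Sum = 1 + 2 + 4 + 7 + 8 + 14 + 16 + 28 + 32 + 56 + 64 + 112 + 128 + 224 + 256 + 448 + 512 + 896 + 1792 = 4600

No, 3584 is not perfect (4600 ≠ 3584)


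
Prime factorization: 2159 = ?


2159 / 17 = 127
127 / 127 = 1
2159 = 17 × 127


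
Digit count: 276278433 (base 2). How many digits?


276278433 in base 2 = 10000011101111010110010100001
Number of digits = 29

29 digits (base 2)


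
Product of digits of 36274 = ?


3 × 6 × 2 × 7 × 4 = 1008


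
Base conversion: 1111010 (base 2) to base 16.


1111010 (base 2) = 122 (decimal)
122 (decimal) = 7A (base 16)


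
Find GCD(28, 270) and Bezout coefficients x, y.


Tabular extended Euclidean (each row: r = 28*s + 270*t):
r=28, s=1, t=0
r=270, s=0, t=1
q=0: r=28, s=1, t=0   [28*(1) + 270*(0) = 28]
q=9: r=18, s=-9, t=1   [28*(-9) + 270*(1) = 18]
q=1: r=10, s=10, t=-1   [28*(10) + 270*(-1) = 10]
q=1: r=8, s=-19, t=2   [28*(-19) + 270*(2) = 8]
q=1: r=2, s=29, t=-3   [28*(29) + 270*(-3) = 2]
q=4: r=0, s=-135, t=14   [28*(-135) + 270*(14) = 0]
GCD = 2; from the row with r=2: x=29, y=-3
Check: 28*(29) + 270*(-3) = 812 - 810 = 2

GCD = 2, x = 29, y = -3


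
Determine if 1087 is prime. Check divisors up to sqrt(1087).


Check divisors up to sqrt(1087) = 32.9697
No divisors found.
1087 is prime.

Yes, 1087 is prime


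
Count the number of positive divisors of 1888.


1888 = 2^5 × 59^1
d(1888) = (5+1) × (1+1) = 12

12 divisors


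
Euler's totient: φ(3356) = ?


3356 = 2^2 × 839
Prime factors: 2, 839
φ(3356) = 3356 × (1-1/2) × (1-1/839)
= 3356 × 1/2 × 838/839 = 1676

φ(3356) = 1676


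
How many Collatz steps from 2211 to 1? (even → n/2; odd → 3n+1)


2211 → 6634 → 3317 → 9952 → 4976 → 2488 → 1244 → 622 → 311 → 934 → 467 → 1402 → 701 → 2104 → 1052 → 526 → 263 → 790 → 395 → 1186 → 593 → 1780 → 890 → 445 → 1336 → 668 → 334 → 167 → 502 → 251 → 754 → 377 → 1132 → 566 → 283 → 850 → 425 → 1276 → 638 → 319 → 958 → 479 → 1438 → 719 → 2158 → 1079 → 3238 → 1619 → 4858 → 2429 → 7288 → 3644 → 1822 → 911 → 2734 → 1367 → 4102 → 2051 → 6154 → 3077 → 9232 → 4616 → 2308 → 1154 → 577 → 1732 → 866 → 433 → 1300 → 650 → 325 → 976 → 488 → 244 → 122 → 61 → 184 → 92 → 46 → 23 → 70 → 35 → 106 → 53 → 160 → 80 → 40 → 20 → 10 → 5 → 16 → 8 → 4 → 2 → 1
Total steps = 94

94 steps


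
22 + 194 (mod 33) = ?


22 + 194 = 216
216 mod 33 = 18


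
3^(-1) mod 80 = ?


Use the extended Euclidean algorithm on (80, 3); each row r = 80*s + 3*t:
r=80, s=1, t=0
r=3, s=0, t=1
q=26: r=2, s=1, t=-26   [80*(1) + 3*(-26) = 2]
q=1: r=1, s=-1, t=27   [80*(-1) + 3*(27) = 1]
q=2: r=0, s=3, t=-80   [80*(3) + 3*(-80) = 0]
GCD = 1 with t = 27, so 3*(27) ≡ 1 (mod 80)
Inverse = 27 mod 80 = 27
Check: 3 * 27 = 81 ≡ 1 (mod 80)

3^(-1) ≡ 27 (mod 80)


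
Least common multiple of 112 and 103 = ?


GCD(112, 103) = 1
LCM = 112*103/1 = 11536/1 = 11536

LCM = 11536


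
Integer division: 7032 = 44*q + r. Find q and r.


7032 = 44 * 159 + 36
Check: 6996 + 36 = 7032

q = 159, r = 36


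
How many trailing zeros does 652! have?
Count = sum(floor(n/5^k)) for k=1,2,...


floor(652/5) = 130
floor(652/25) = 26
floor(652/125) = 5
floor(652/625) = 1
Total = 162

162 trailing zeros


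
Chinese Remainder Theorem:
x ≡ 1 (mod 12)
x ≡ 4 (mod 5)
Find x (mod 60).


M = 12*5 = 60
M1 = M/12 = 5, M2 = M/5 = 12
M1^(-1) mod 12 = 5, M2^(-1) mod 5 = 3
x = 1*5*5 + 4*12*3 = 169
169 mod 60 = 49
Check: 49 mod 12 = 1 ✓, 49 mod 5 = 4 ✓

x ≡ 49 (mod 60)


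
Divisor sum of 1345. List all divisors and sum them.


Divisors of 1345: 1, 5, 269, 1345
Sum = 1 + 5 + 269 + 1345 = 1620

σ(1345) = 1620


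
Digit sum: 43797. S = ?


4 + 3 + 7 + 9 + 7 = 30


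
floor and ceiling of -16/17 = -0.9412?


-16/17 = -0.9412
floor = -1
ceil = 0

floor = -1, ceil = 0


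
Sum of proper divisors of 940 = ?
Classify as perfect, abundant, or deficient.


Proper divisors: 1, 2, 4, 5, 10, 20, 47, 94, 188, 235, 470
Sum = 1 + 2 + 4 + 5 + 10 + 20 + 47 + 94 + 188 + 235 + 470 = 1076
1076 > 940 → abundant

s(940) = 1076 (abundant)


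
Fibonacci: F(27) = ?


Sequence: 1, 1, 2, 3, 5, 8, 13, 21, 34, 55, 89, 144, 233, 377, 610, 987, 1597, 2584, 4181, 6765, 10946, 17711, 28657, 46368, 75025, 121393, 196418
F(27) = 196418


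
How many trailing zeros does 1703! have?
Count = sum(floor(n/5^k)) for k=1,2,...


floor(1703/5) = 340
floor(1703/25) = 68
floor(1703/125) = 13
floor(1703/625) = 2
Total = 423

423 trailing zeros


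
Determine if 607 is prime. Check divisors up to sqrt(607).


Check divisors up to sqrt(607) = 24.6374
No divisors found.
607 is prime.

Yes, 607 is prime


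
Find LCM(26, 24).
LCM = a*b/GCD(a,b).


GCD(26, 24) = 2
LCM = 26*24/2 = 624/2 = 312

LCM = 312


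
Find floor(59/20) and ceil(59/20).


59/20 = 2.9500
floor = 2
ceil = 3

floor = 2, ceil = 3


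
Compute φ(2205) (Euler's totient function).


2205 = 3^2 × 5 × 7^2
Prime factors: 3, 5, 7
φ(2205) = 2205 × (1-1/3) × (1-1/5) × (1-1/7)
= 2205 × 2/3 × 4/5 × 6/7 = 1008

φ(2205) = 1008


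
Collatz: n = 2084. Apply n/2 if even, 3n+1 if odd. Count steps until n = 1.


2084 → 1042 → 521 → 1564 → 782 → 391 → 1174 → 587 → 1762 → 881 → 2644 → 1322 → 661 → 1984 → 992 → 496 → 248 → 124 → 62 → 31 → 94 → 47 → 142 → 71 → 214 → 107 → 322 → 161 → 484 → 242 → 121 → 364 → 182 → 91 → 274 → 137 → 412 → 206 → 103 → 310 → 155 → 466 → 233 → 700 → 350 → 175 → 526 → 263 → 790 → 395 → 1186 → 593 → 1780 → 890 → 445 → 1336 → 668 → 334 → 167 → 502 → 251 → 754 → 377 → 1132 → 566 → 283 → 850 → 425 → 1276 → 638 → 319 → 958 → 479 → 1438 → 719 → 2158 → 1079 → 3238 → 1619 → 4858 → 2429 → 7288 → 3644 → 1822 → 911 → 2734 → 1367 → 4102 → 2051 → 6154 → 3077 → 9232 → 4616 → 2308 → 1154 → 577 → 1732 → 866 → 433 → 1300 → 650 → 325 → 976 → 488 → 244 → 122 → 61 → 184 → 92 → 46 → 23 → 70 → 35 → 106 → 53 → 160 → 80 → 40 → 20 → 10 → 5 → 16 → 8 → 4 → 2 → 1
Total steps = 125

125 steps


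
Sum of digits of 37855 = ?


3 + 7 + 8 + 5 + 5 = 28


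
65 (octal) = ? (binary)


65 (base 8) = 53 (decimal)
53 (decimal) = 110101 (base 2)


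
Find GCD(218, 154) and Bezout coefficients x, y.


Tabular extended Euclidean (each row: r = 218*s + 154*t):
r=218, s=1, t=0
r=154, s=0, t=1
q=1: r=64, s=1, t=-1   [218*(1) + 154*(-1) = 64]
q=2: r=26, s=-2, t=3   [218*(-2) + 154*(3) = 26]
q=2: r=12, s=5, t=-7   [218*(5) + 154*(-7) = 12]
q=2: r=2, s=-12, t=17   [218*(-12) + 154*(17) = 2]
q=6: r=0, s=77, t=-109   [218*(77) + 154*(-109) = 0]
GCD = 2; from the row with r=2: x=-12, y=17
Check: 218*(-12) + 154*(17) = -2616 + 2618 = 2

GCD = 2, x = -12, y = 17


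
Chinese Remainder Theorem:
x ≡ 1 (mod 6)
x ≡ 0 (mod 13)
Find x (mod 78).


M = 6*13 = 78
M1 = M/6 = 13, M2 = M/13 = 6
M1^(-1) mod 6 = 1, M2^(-1) mod 13 = 11
x = 1*13*1 + 0*6*11 = 13
13 mod 78 = 13
Check: 13 mod 6 = 1 ✓, 13 mod 13 = 0 ✓

x ≡ 13 (mod 78)


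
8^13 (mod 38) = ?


8^1 mod 38 = 8
8^2 mod 38 = 26
8^3 mod 38 = 18
8^4 mod 38 = 30
8^5 mod 38 = 12
8^6 mod 38 = 20
8^7 mod 38 = 8
8^8 mod 38 = 26
8^9 mod 38 = 18
8^10 mod 38 = 30
8^11 mod 38 = 12
8^12 mod 38 = 20
8^13 mod 38 = 8


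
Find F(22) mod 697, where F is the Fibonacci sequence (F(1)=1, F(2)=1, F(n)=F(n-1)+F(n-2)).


F(k) mod 697 for k=1..22:
1, 1, 2, 3, 5, 8, 13, 21, 34, 55, 89, 144, 233, 377, 610, 290, 203, 493, 696, 492, 491, 286
F(22) mod 697 = 286


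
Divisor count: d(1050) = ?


1050 = 2^1 × 3^1 × 5^2 × 7^1
d(1050) = (1+1) × (1+1) × (2+1) × (1+1) = 24

24 divisors


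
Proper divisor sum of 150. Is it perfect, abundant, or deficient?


Proper divisors: 1, 2, 3, 5, 6, 10, 15, 25, 30, 50, 75
Sum = 1 + 2 + 3 + 5 + 6 + 10 + 15 + 25 + 30 + 50 + 75 = 222
222 > 150 → abundant

s(150) = 222 (abundant)
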